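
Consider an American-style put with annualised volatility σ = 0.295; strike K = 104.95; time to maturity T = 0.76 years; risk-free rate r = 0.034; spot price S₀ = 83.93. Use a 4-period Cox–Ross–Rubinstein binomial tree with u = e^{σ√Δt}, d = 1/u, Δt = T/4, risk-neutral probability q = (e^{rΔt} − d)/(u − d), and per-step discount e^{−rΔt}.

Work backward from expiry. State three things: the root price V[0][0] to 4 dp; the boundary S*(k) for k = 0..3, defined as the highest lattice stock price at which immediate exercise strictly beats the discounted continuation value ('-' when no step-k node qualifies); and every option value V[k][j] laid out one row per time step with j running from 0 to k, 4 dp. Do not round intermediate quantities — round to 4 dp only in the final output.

price = 22.1554
boundary = - 73.8027 83.9300 73.8027
tree:
22.1554
31.1473 13.2004
40.0526 21.0200 5.3332
47.8833 31.1473 10.5879 0.0000
54.7692 40.0526 21.0200 0.0000 0.0000

Δt=0.19000  u=1.13722  d=0.87934  q=0.49303  discount=0.99356
step 4 (expiry): payoffs max(K−S,0) = 54.7692 40.0526 21.0200 0.0000 0.0000
step 3: (k=3,j=0): S=57.0667, (K−S)⁺=47.8833, hold=47.2075 ⇒ V=47.8833 exercise | (k=3,j=1): S=73.8027, (K−S)⁺=31.1473, hold=30.4715 ⇒ V=31.1473 exercise | (k=3,j=2): S=95.4470, (K−S)⁺=9.5030, hold=10.5879 ⇒ V=10.5879 continue | (k=3,j=3): S=123.4388, (K−S)⁺=0.0000, hold=0.0000 ⇒ V=0.0000 continue  boundary S*=73.8027
step 2: (k=2,j=0): S=64.8974, (K−S)⁺=40.0526, hold=39.3768 ⇒ V=40.0526 exercise | (k=2,j=1): S=83.9300, (K−S)⁺=21.0200, hold=20.8756 ⇒ V=21.0200 exercise | (k=2,j=2): S=108.5443, (K−S)⁺=0.0000, hold=5.3332 ⇒ V=5.3332 continue  boundary S*=83.9300
step 1: (k=1,j=0): S=73.8027, (K−S)⁺=31.1473, hold=30.4715 ⇒ V=31.1473 exercise | (k=1,j=1): S=95.4470, (K−S)⁺=9.5030, hold=13.2004 ⇒ V=13.2004 continue  boundary S*=73.8027
step 0: (k=0,j=0): S=83.9300, (K−S)⁺=21.0200, hold=22.1554 ⇒ V=22.1554 continue  boundary S*=-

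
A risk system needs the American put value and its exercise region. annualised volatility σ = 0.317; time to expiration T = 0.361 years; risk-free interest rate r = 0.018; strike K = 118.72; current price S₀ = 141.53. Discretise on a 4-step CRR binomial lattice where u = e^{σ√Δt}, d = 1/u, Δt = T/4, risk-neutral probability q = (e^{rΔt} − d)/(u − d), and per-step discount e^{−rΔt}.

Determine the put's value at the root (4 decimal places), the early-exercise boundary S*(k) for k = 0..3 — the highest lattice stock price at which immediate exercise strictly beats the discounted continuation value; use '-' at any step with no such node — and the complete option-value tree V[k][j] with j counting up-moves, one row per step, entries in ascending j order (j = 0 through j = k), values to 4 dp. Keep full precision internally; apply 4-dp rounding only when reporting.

params: Δt=0.09025 u=1.09991 d=0.90916 q=0.48473 e^(-rΔt)=0.99838
t_4 payoffs: 22.0229 1.7348 0.0000 0.0000 0.0000
t_3: node(3,0) S=106.3585 payoff=12.3615 vs cont=12.1688 → 12.3615 [stop]  node(3,1) S=128.6737 payoff=0.0000 vs cont=0.8924 → 0.8924 [wait]  node(3,2) S=155.6708 payoff=0.0000 vs cont=0.0000 → 0.0000 [wait]  node(3,3) S=188.3322 payoff=0.0000 vs cont=0.0000 → 0.0000 [wait]  ⇒ S*(3)=106.3585
t_2: node(2,0) S=116.9852 payoff=1.7348 vs cont=6.7910 → 6.7910 [wait]  node(2,1) S=141.5300 payoff=0.0000 vs cont=0.4591 → 0.4591 [wait]  node(2,2) S=171.2245 payoff=0.0000 vs cont=0.0000 → 0.0000 [wait]  ⇒ S*(2)=-
t_1: node(1,0) S=128.6737 payoff=0.0000 vs cont=3.7157 → 3.7157 [wait]  node(1,1) S=155.6708 payoff=0.0000 vs cont=0.2362 → 0.2362 [wait]  ⇒ S*(1)=-
t_0: node(0,0) S=141.5300 payoff=0.0000 vs cont=2.0257 → 2.0257 [wait]  ⇒ S*(0)=-

price = 2.0257
boundary = - - - 106.3585
tree:
2.0257
3.7157 0.2362
6.7910 0.4591 0.0000
12.3615 0.8924 0.0000 0.0000
22.0229 1.7348 0.0000 0.0000 0.0000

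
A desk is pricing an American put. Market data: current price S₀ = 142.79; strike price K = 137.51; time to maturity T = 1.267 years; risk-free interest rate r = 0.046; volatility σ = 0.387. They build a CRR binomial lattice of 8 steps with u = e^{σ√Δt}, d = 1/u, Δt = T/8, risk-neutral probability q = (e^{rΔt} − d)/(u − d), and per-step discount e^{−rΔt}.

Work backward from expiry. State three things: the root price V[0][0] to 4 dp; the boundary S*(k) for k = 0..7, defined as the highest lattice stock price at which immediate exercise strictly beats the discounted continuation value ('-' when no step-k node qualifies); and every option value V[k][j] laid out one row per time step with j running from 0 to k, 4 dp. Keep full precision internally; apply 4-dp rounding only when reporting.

price = 18.0849
boundary = - - - 89.9577 77.1173 89.9577 104.9361 89.9577
tree:
18.0849
25.8124 10.1591
35.6893 15.7226 4.4096
47.5523 23.6413 7.5583 1.1355
60.3927 34.2940 12.6957 2.2218 0.0000
71.4003 47.5523 20.7447 4.3476 0.0000 0.0000
80.8367 60.3927 32.5739 8.5073 0.0000 0.0000 0.0000
88.9261 71.4003 47.5523 16.6468 0.0000 0.0000 0.0000 0.0000
95.8609 80.8367 60.3927 32.5739 0.0000 0.0000 0.0000 0.0000 0.0000

Δt=0.15837  u=1.16650  d=0.85726  q=0.48522  discount=0.99274
step 8 (expiry): payoffs max(K−S,0) = 95.8609 80.8367 60.3927 32.5739 0.0000 0.0000 0.0000 0.0000 0.0000
step 7: (k=7,j=0): S=48.5839, (K−S)⁺=88.9261, hold=87.9280 ⇒ V=88.9261 exercise | (k=7,j=1): S=66.1097, (K−S)⁺=71.4003, hold=70.4021 ⇒ V=71.4003 exercise | (k=7,j=2): S=89.9577, (K−S)⁺=47.5523, hold=46.5542 ⇒ V=47.5523 exercise | (k=7,j=3): S=122.4084, (K−S)⁺=15.1016, hold=16.6468 ⇒ V=16.6468 continue | (k=7,j=4): S=166.5652, (K−S)⁺=0.0000, hold=0.0000 ⇒ V=0.0000 continue | (k=7,j=5): S=226.6508, (K−S)⁺=0.0000, hold=0.0000 ⇒ V=0.0000 continue | (k=7,j=6): S=308.4114, (K−S)⁺=0.0000, hold=0.0000 ⇒ V=0.0000 continue | (k=7,j=7): S=419.6656, (K−S)⁺=0.0000, hold=0.0000 ⇒ V=0.0000 continue  boundary S*=89.9577
step 6: (k=6,j=0): S=56.6733, (K−S)⁺=80.8367, hold=79.8385 ⇒ V=80.8367 exercise | (k=6,j=1): S=77.1173, (K−S)⁺=60.3927, hold=59.3946 ⇒ V=60.3927 exercise | (k=6,j=2): S=104.9361, (K−S)⁺=32.5739, hold=32.3201 ⇒ V=32.5739 exercise | (k=6,j=3): S=142.7900, (K−S)⁺=0.0000, hold=8.5073 ⇒ V=8.5073 continue | (k=6,j=4): S=194.2991, (K−S)⁺=0.0000, hold=0.0000 ⇒ V=0.0000 continue | (k=6,j=5): S=264.3893, (K−S)⁺=0.0000, hold=0.0000 ⇒ V=0.0000 continue | (k=6,j=6): S=359.7633, (K−S)⁺=0.0000, hold=0.0000 ⇒ V=0.0000 continue  boundary S*=104.9361
step 5: (k=5,j=0): S=66.1097, (K−S)⁺=71.4003, hold=70.4021 ⇒ V=71.4003 exercise | (k=5,j=1): S=89.9577, (K−S)⁺=47.5523, hold=46.5542 ⇒ V=47.5523 exercise | (k=5,j=2): S=122.4084, (K−S)⁺=15.1016, hold=20.7447 ⇒ V=20.7447 continue | (k=5,j=3): S=166.5652, (K−S)⁺=0.0000, hold=4.3476 ⇒ V=4.3476 continue | (k=5,j=4): S=226.6508, (K−S)⁺=0.0000, hold=0.0000 ⇒ V=0.0000 continue | (k=5,j=5): S=308.4114, (K−S)⁺=0.0000, hold=0.0000 ⇒ V=0.0000 continue  boundary S*=89.9577
step 4: (k=4,j=0): S=77.1173, (K−S)⁺=60.3927, hold=59.3946 ⇒ V=60.3927 exercise | (k=4,j=1): S=104.9361, (K−S)⁺=32.5739, hold=34.2940 ⇒ V=34.2940 continue | (k=4,j=2): S=142.7900, (K−S)⁺=0.0000, hold=12.6957 ⇒ V=12.6957 continue | (k=4,j=3): S=194.2991, (K−S)⁺=0.0000, hold=2.2218 ⇒ V=2.2218 continue | (k=4,j=4): S=264.3893, (K−S)⁺=0.0000, hold=0.0000 ⇒ V=0.0000 continue  boundary S*=77.1173
step 3: (k=3,j=0): S=89.9577, (K−S)⁺=47.5523, hold=47.3827 ⇒ V=47.5523 exercise | (k=3,j=1): S=122.4084, (K−S)⁺=15.1016, hold=23.6413 ⇒ V=23.6413 continue | (k=3,j=2): S=166.5652, (K−S)⁺=0.0000, hold=7.5583 ⇒ V=7.5583 continue | (k=3,j=3): S=226.6508, (K−S)⁺=0.0000, hold=1.1355 ⇒ V=1.1355 continue  boundary S*=89.9577
step 2: (k=2,j=0): S=104.9361, (K−S)⁺=32.5739, hold=35.6893 ⇒ V=35.6893 continue | (k=2,j=1): S=142.7900, (K−S)⁺=0.0000, hold=15.7226 ⇒ V=15.7226 continue | (k=2,j=2): S=194.2991, (K−S)⁺=0.0000, hold=4.4096 ⇒ V=4.4096 continue  boundary S*=-
step 1: (k=1,j=0): S=122.4084, (K−S)⁺=15.1016, hold=25.8124 ⇒ V=25.8124 continue | (k=1,j=1): S=166.5652, (K−S)⁺=0.0000, hold=10.1591 ⇒ V=10.1591 continue  boundary S*=-
step 0: (k=0,j=0): S=142.7900, (K−S)⁺=0.0000, hold=18.0849 ⇒ V=18.0849 continue  boundary S*=-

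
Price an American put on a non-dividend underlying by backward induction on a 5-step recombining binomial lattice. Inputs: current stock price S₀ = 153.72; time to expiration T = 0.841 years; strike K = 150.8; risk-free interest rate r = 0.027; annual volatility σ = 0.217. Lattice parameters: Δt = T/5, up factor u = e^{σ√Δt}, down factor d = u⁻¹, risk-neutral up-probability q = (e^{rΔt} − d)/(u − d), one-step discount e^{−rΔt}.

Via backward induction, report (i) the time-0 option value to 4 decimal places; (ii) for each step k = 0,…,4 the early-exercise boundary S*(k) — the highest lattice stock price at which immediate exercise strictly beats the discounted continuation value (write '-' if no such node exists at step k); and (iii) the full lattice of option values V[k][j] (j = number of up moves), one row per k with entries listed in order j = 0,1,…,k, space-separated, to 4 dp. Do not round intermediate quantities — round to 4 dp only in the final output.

price = 9.8760
boundary = - - - 117.7005 128.6557
tree:
9.8760
15.3891 4.5245
23.1139 7.9050 1.2293
33.0995 13.4684 2.4862 0.0000
43.1218 22.1443 5.0282 0.0000 0.0000
52.2907 33.0995 10.1694 0.0000 0.0000 0.0000

Δt=0.16820  u=1.09308  d=0.91485  q=0.50330  discount=0.99547
step 5 (expiry): payoffs max(K−S,0) = 52.2907 33.0995 10.1694 0.0000 0.0000 0.0000
step 4: (k=4,j=0): S=107.6782, (K−S)⁺=43.1218, hold=42.4385 ⇒ V=43.1218 exercise | (k=4,j=1): S=128.6557, (K−S)⁺=22.1443, hold=21.4610 ⇒ V=22.1443 exercise | (k=4,j=2): S=153.7200, (K−S)⁺=0.0000, hold=5.0282 ⇒ V=5.0282 continue | (k=4,j=3): S=183.6672, (K−S)⁺=0.0000, hold=0.0000 ⇒ V=0.0000 continue | (k=4,j=4): S=219.4487, (K−S)⁺=0.0000, hold=0.0000 ⇒ V=0.0000 continue  boundary S*=128.6557
step 3: (k=3,j=0): S=117.7005, (K−S)⁺=33.0995, hold=32.4162 ⇒ V=33.0995 exercise | (k=3,j=1): S=140.6306, (K−S)⁺=10.1694, hold=13.4684 ⇒ V=13.4684 continue | (k=3,j=2): S=168.0278, (K−S)⁺=0.0000, hold=2.4862 ⇒ V=2.4862 continue | (k=3,j=3): S=200.7624, (K−S)⁺=0.0000, hold=0.0000 ⇒ V=0.0000 continue  boundary S*=117.7005
step 2: (k=2,j=0): S=128.6557, (K−S)⁺=22.1443, hold=23.1139 ⇒ V=23.1139 continue | (k=2,j=1): S=153.7200, (K−S)⁺=0.0000, hold=7.9050 ⇒ V=7.9050 continue | (k=2,j=2): S=183.6672, (K−S)⁺=0.0000, hold=1.2293 ⇒ V=1.2293 continue  boundary S*=-
step 1: (k=1,j=0): S=140.6306, (K−S)⁺=10.1694, hold=15.3891 ⇒ V=15.3891 continue | (k=1,j=1): S=168.0278, (K−S)⁺=0.0000, hold=4.5245 ⇒ V=4.5245 continue  boundary S*=-
step 0: (k=0,j=0): S=153.7200, (K−S)⁺=0.0000, hold=9.8760 ⇒ V=9.8760 continue  boundary S*=-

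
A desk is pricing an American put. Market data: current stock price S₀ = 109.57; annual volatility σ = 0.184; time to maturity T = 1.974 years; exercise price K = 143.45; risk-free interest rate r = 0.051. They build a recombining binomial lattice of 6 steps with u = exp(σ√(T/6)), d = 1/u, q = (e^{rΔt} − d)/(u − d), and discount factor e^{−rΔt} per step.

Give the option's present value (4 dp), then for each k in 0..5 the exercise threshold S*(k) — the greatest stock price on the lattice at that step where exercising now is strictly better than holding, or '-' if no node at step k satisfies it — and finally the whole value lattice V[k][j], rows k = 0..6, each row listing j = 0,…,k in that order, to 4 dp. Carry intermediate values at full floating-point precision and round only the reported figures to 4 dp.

price = 33.8800
boundary = 109.5700 98.5953 109.5700 121.7663 109.5700 121.7663
tree:
33.8800
44.8547 21.7961
54.7301 33.8800 12.7203
63.6164 44.8547 21.6837 5.8828
71.6126 54.7301 33.8800 11.4602 1.5662
78.8079 63.6164 44.8547 21.6837 3.5684 0.0000
85.2826 71.6126 54.7301 33.8800 8.1299 0.0000 0.0000

Δt=0.32900  u=1.11131  d=0.89984  q=0.55365  discount=0.98336
step 6 (expiry): payoffs max(K−S,0) = 85.2826 71.6126 54.7301 33.8800 8.1299 0.0000 0.0000
step 5: (k=5,j=0): S=64.6421, (K−S)⁺=78.8079, hold=76.4211 ⇒ V=78.8079 exercise | (k=5,j=1): S=79.8336, (K−S)⁺=63.6164, hold=61.2295 ⇒ V=63.6164 exercise | (k=5,j=2): S=98.5953, (K−S)⁺=44.8547, hold=42.4678 ⇒ V=44.8547 exercise | (k=5,j=3): S=121.7663, (K−S)⁺=21.6837, hold=19.2969 ⇒ V=21.6837 exercise | (k=5,j=4): S=150.3826, (K−S)⁺=0.0000, hold=3.5684 ⇒ V=3.5684 continue | (k=5,j=5): S=185.7241, (K−S)⁺=0.0000, hold=0.0000 ⇒ V=0.0000 continue  boundary S*=121.7663
step 4: (k=4,j=0): S=71.8374, (K−S)⁺=71.6126, hold=69.2258 ⇒ V=71.6126 exercise | (k=4,j=1): S=88.7199, (K−S)⁺=54.7301, hold=52.3432 ⇒ V=54.7301 exercise | (k=4,j=2): S=109.5700, (K−S)⁺=33.8800, hold=31.4931 ⇒ V=33.8800 exercise | (k=4,j=3): S=135.3201, (K−S)⁺=8.1299, hold=11.4602 ⇒ V=11.4602 continue | (k=4,j=4): S=167.1217, (K−S)⁺=0.0000, hold=1.5662 ⇒ V=1.5662 continue  boundary S*=109.5700
step 3: (k=3,j=0): S=79.8336, (K−S)⁺=63.6164, hold=61.2295 ⇒ V=63.6164 exercise | (k=3,j=1): S=98.5953, (K−S)⁺=44.8547, hold=42.4678 ⇒ V=44.8547 exercise | (k=3,j=2): S=121.7663, (K−S)⁺=21.6837, hold=21.1100 ⇒ V=21.6837 exercise | (k=3,j=3): S=150.3826, (K−S)⁺=0.0000, hold=5.8828 ⇒ V=5.8828 continue  boundary S*=121.7663
step 2: (k=2,j=0): S=88.7199, (K−S)⁺=54.7301, hold=52.3432 ⇒ V=54.7301 exercise | (k=2,j=1): S=109.5700, (K−S)⁺=33.8800, hold=31.4931 ⇒ V=33.8800 exercise | (k=2,j=2): S=135.3201, (K−S)⁺=8.1299, hold=12.7203 ⇒ V=12.7203 continue  boundary S*=109.5700
step 1: (k=1,j=0): S=98.5953, (K−S)⁺=44.8547, hold=42.4678 ⇒ V=44.8547 exercise | (k=1,j=1): S=121.7663, (K−S)⁺=21.6837, hold=21.7961 ⇒ V=21.7961 continue  boundary S*=98.5953
step 0: (k=0,j=0): S=109.5700, (K−S)⁺=33.8800, hold=31.5543 ⇒ V=33.8800 exercise  boundary S*=109.5700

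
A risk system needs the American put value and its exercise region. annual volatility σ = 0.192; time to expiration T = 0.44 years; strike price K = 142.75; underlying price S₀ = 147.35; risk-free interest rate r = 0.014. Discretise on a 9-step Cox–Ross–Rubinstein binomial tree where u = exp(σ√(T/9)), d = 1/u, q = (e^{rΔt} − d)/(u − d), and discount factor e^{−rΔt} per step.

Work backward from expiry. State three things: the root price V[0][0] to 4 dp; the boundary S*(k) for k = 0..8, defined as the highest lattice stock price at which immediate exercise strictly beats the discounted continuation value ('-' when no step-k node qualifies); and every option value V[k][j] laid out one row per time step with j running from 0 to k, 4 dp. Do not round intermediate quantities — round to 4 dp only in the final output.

Δt=0.04889, u=1.04337, d=0.95844, q=0.49745, disc=e^(-rΔt)=0.99932
k=9 terminal: V=max(K-S,0) → 42.1919 33.2810 23.5805 13.0204 1.5245 0.0000 0.0000 0.0000 0.0000 0.0000
k=8: j=0 S=104.9190 intr=37.8310 cont=37.7334 V=37.8310[EX]; j=1 S=114.2163 intr=28.5337 cont=28.4360 V=28.5337[EX]; j=2 S=124.3375 intr=18.4125 cont=18.3148 V=18.4125[EX]; j=3 S=135.3556 intr=7.3944 cont=7.2968 V=7.3944[EX]; j=4 S=147.3500 intr=0.0000 cont=0.7656 V=0.7656[hold]; j=5 S=160.4073 intr=0.0000 cont=0.0000 V=0.0000[hold]; j=6 S=174.6217 intr=0.0000 cont=0.0000 V=0.0000[hold]; j=7 S=190.0957 intr=0.0000 cont=0.0000 V=0.0000[hold]; j=8 S=206.9409 intr=0.0000 cont=0.0000 V=0.0000[hold]  S*(8)=135.3556
k=7: j=0 S=109.4690 intr=33.2810 cont=33.1834 V=33.2810[EX]; j=1 S=119.1695 intr=23.5805 cont=23.4828 V=23.5805[EX]; j=2 S=129.7296 intr=13.0204 cont=12.9227 V=13.0204[EX]; j=3 S=141.2255 intr=1.5245 cont=4.0941 V=4.0941[hold]; j=4 S=153.7401 intr=0.0000 cont=0.3845 V=0.3845[hold]; j=5 S=167.3637 intr=0.0000 cont=0.0000 V=0.0000[hold]; j=6 S=182.1945 intr=0.0000 cont=0.0000 V=0.0000[hold]; j=7 S=198.3395 intr=0.0000 cont=0.0000 V=0.0000[hold]  S*(7)=129.7296
k=6: j=0 S=114.2163 intr=28.5337 cont=28.4360 V=28.5337[EX]; j=1 S=124.3375 intr=18.4125 cont=18.3148 V=18.4125[EX]; j=2 S=135.3556 intr=7.3944 cont=8.5742 V=8.5742[hold]; j=3 S=147.3500 intr=0.0000 cont=2.2472 V=2.2472[hold]; j=4 S=160.4073 intr=0.0000 cont=0.1931 V=0.1931[hold]; j=5 S=174.6217 intr=0.0000 cont=0.0000 V=0.0000[hold]; j=6 S=190.0957 intr=0.0000 cont=0.0000 V=0.0000[hold]  S*(6)=124.3375
k=5: j=0 S=119.1695 intr=23.5805 cont=23.4828 V=23.5805[EX]; j=1 S=129.7296 intr=13.0204 cont=13.5092 V=13.5092[hold]; j=2 S=141.2255 intr=1.5245 cont=5.4231 V=5.4231[hold]; j=3 S=153.7401 intr=0.0000 cont=1.2246 V=1.2246[hold]; j=4 S=167.3637 intr=0.0000 cont=0.0970 V=0.0970[hold]; j=5 S=182.1945 intr=0.0000 cont=0.0000 V=0.0000[hold]  S*(5)=119.1695
k=4: j=0 S=124.3375 intr=18.4125 cont=18.5578 V=18.5578[hold]; j=1 S=135.3556 intr=7.3944 cont=9.4803 V=9.4803[hold]; j=2 S=147.3500 intr=0.0000 cont=3.3323 V=3.3323[hold]; j=3 S=160.4073 intr=0.0000 cont=0.6632 V=0.6632[hold]; j=4 S=174.6217 intr=0.0000 cont=0.0487 V=0.0487[hold]  S*(4)=-
k=3: j=0 S=129.7296 intr=13.0204 cont=14.0326 V=14.0326[hold]; j=1 S=141.2255 intr=1.5245 cont=6.4176 V=6.4176[hold]; j=2 S=153.7401 intr=0.0000 cont=2.0032 V=2.0032[hold]; j=3 S=167.3637 intr=0.0000 cont=0.3573 V=0.3573[hold]  S*(3)=-
k=2: j=0 S=135.3556 intr=7.3944 cont=10.2375 V=10.2375[hold]; j=1 S=147.3500 intr=0.0000 cont=4.2187 V=4.2187[hold]; j=2 S=160.4073 intr=0.0000 cont=1.1836 V=1.1836[hold]  S*(2)=-
k=1: j=0 S=141.2255 intr=1.5245 cont=7.2385 V=7.2385[hold]; j=1 S=153.7401 intr=0.0000 cont=2.7070 V=2.7070[hold]  S*(1)=-
k=0: j=0 S=147.3500 intr=0.0000 cont=4.9809 V=4.9809[hold]  S*(0)=-

price = 4.9809
boundary = - - - - - 119.1695 124.3375 129.7296 135.3556
tree:
4.9809
7.2385 2.7070
10.2375 4.2187 1.1836
14.0326 6.4176 2.0032 0.3573
18.5578 9.4803 3.3323 0.6632 0.0487
23.5805 13.5092 5.4231 1.2246 0.0970 0.0000
28.5337 18.4125 8.5742 2.2472 0.1931 0.0000 0.0000
33.2810 23.5805 13.0204 4.0941 0.3845 0.0000 0.0000 0.0000
37.8310 28.5337 18.4125 7.3944 0.7656 0.0000 0.0000 0.0000 0.0000
42.1919 33.2810 23.5805 13.0204 1.5245 0.0000 0.0000 0.0000 0.0000 0.0000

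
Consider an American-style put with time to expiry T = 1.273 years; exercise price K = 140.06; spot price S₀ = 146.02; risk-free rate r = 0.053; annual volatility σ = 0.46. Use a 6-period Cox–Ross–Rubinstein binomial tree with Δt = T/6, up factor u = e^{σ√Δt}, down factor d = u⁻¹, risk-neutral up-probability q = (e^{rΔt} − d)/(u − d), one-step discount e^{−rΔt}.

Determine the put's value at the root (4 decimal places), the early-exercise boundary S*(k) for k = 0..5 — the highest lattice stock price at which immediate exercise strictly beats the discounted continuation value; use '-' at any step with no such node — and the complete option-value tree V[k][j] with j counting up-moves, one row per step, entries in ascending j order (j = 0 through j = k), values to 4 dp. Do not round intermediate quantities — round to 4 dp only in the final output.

Δt=0.21217, u=1.23600, d=0.80906, q=0.47371, disc=e^(-rΔt)=0.98882
k=6 terminal: V=max(K-S,0) → 99.1062 77.4947 44.4787 0.0000 0.0000 0.0000 0.0000
k=5: j=0 S=50.6190 intr=89.4410 cont=87.8748 V=89.4410[EX]; j=1 S=77.3309 intr=62.7291 cont=61.1629 V=62.7291[EX]; j=2 S=118.1388 intr=21.9212 cont=23.1468 V=23.1468[hold]; j=3 S=180.4812 intr=0.0000 cont=0.0000 V=0.0000[hold]; j=4 S=275.7220 intr=0.0000 cont=0.0000 V=0.0000[hold]; j=5 S=421.2217 intr=0.0000 cont=0.0000 V=0.0000[hold]  S*(5)=77.3309
k=4: j=0 S=62.5653 intr=77.4947 cont=75.9286 V=77.4947[EX]; j=1 S=95.5813 intr=44.4787 cont=43.4867 V=44.4787[EX]; j=2 S=146.0200 intr=0.0000 cont=12.0456 V=12.0456[hold]; j=3 S=223.0754 intr=0.0000 cont=0.0000 V=0.0000[hold]; j=4 S=340.7933 intr=0.0000 cont=0.0000 V=0.0000[hold]  S*(4)=95.5813
k=3: j=0 S=77.3309 intr=62.7291 cont=61.1629 V=62.7291[EX]; j=1 S=118.1388 intr=21.9212 cont=28.7892 V=28.7892[hold]; j=2 S=180.4812 intr=0.0000 cont=6.2686 V=6.2686[hold]; j=3 S=275.7220 intr=0.0000 cont=0.0000 V=0.0000[hold]  S*(3)=77.3309
k=2: j=0 S=95.5813 intr=44.4787 cont=46.1296 V=46.1296[hold]; j=1 S=146.0200 intr=0.0000 cont=17.9182 V=17.9182[hold]; j=2 S=223.0754 intr=0.0000 cont=3.2622 V=3.2622[hold]  S*(2)=-
k=1: j=0 S=118.1388 intr=21.9212 cont=32.3992 V=32.3992[hold]; j=1 S=180.4812 intr=0.0000 cont=10.8528 V=10.8528[hold]  S*(1)=-
k=0: j=0 S=146.0200 intr=0.0000 cont=21.9442 V=21.9442[hold]  S*(0)=-

price = 21.9442
boundary = - - - 77.3309 95.5813 77.3309
tree:
21.9442
32.3992 10.8528
46.1296 17.9182 3.2622
62.7291 28.7892 6.2686 0.0000
77.4947 44.4787 12.0456 0.0000 0.0000
89.4410 62.7291 23.1468 0.0000 0.0000 0.0000
99.1062 77.4947 44.4787 0.0000 0.0000 0.0000 0.0000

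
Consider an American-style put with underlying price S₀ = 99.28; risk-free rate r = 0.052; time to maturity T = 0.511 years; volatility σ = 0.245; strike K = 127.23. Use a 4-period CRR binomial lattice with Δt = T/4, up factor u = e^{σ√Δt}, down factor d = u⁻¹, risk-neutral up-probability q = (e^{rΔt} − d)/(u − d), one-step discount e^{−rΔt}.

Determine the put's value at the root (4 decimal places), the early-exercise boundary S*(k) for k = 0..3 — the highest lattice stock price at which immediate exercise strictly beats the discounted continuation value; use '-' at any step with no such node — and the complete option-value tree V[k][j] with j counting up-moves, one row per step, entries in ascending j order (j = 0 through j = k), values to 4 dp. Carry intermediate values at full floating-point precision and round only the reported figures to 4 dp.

price = 27.9500
boundary = 99.2800 90.9560 99.2800 108.3658
tree:
27.9500
36.2740 19.2141
43.9001 27.9500 11.2723
50.8868 36.2740 18.8642 4.3005
57.2877 43.9001 27.9500 8.9469 0.0000

Δt=0.12775  u=1.09152  d=0.91616  q=0.51613  discount=0.99338
step 4 (expiry): payoffs max(K−S,0) = 57.2877 43.9001 27.9500 8.9469 0.0000
step 3: (k=3,j=0): S=76.3432, (K−S)⁺=50.8868, hold=50.0444 ⇒ V=50.8868 exercise | (k=3,j=1): S=90.9560, (K−S)⁺=36.2740, hold=35.4316 ⇒ V=36.2740 exercise | (k=3,j=2): S=108.3658, (K−S)⁺=18.8642, hold=18.0218 ⇒ V=18.8642 exercise | (k=3,j=3): S=129.1079, (K−S)⁺=0.0000, hold=4.3005 ⇒ V=4.3005 continue  boundary S*=108.3658
step 2: (k=2,j=0): S=83.3299, (K−S)⁺=43.9001, hold=43.0577 ⇒ V=43.9001 exercise | (k=2,j=1): S=99.2800, (K−S)⁺=27.9500, hold=27.1076 ⇒ V=27.9500 exercise | (k=2,j=2): S=118.2831, (K−S)⁺=8.9469, hold=11.2723 ⇒ V=11.2723 continue  boundary S*=99.2800
step 1: (k=1,j=0): S=90.9560, (K−S)⁺=36.2740, hold=35.4316 ⇒ V=36.2740 exercise | (k=1,j=1): S=108.3658, (K−S)⁺=18.8642, hold=19.2141 ⇒ V=19.2141 continue  boundary S*=90.9560
step 0: (k=0,j=0): S=99.2800, (K−S)⁺=27.9500, hold=27.2870 ⇒ V=27.9500 exercise  boundary S*=99.2800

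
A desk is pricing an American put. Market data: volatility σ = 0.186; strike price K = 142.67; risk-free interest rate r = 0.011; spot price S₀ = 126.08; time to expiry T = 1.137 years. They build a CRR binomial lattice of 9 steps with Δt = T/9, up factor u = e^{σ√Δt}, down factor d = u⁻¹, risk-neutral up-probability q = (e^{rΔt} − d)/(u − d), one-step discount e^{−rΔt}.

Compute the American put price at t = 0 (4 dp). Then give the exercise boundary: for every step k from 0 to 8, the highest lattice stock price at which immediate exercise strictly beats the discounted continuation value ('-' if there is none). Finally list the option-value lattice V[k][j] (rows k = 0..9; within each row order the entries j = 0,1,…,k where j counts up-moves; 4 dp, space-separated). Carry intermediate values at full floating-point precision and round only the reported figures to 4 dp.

Δt=0.12633, u=1.06835, d=0.93603, q=0.49399, disc=e^(-rΔt)=0.99861
k=9 terminal: V=max(K-S,0) → 73.1288 63.2983 52.0783 39.2721 24.6557 7.9731 0.0000 0.0000 0.0000 0.0000
k=8: j=0 S=74.2940 intr=68.3760 cont=68.1778 V=68.3760[EX]; j=1 S=84.7963 intr=57.8737 cont=57.6755 V=57.8737[EX]; j=2 S=96.7832 intr=45.8868 cont=45.6886 V=45.8868[EX]; j=3 S=110.4646 intr=32.2054 cont=32.0073 V=32.2054[EX]; j=4 S=126.0800 intr=16.5900 cont=16.3919 V=16.5900[EX]; j=5 S=143.9028 intr=0.0000 cont=4.0289 V=4.0289[hold]; j=6 S=164.2451 intr=0.0000 cont=0.0000 V=0.0000[hold]; j=7 S=187.4629 intr=0.0000 cont=0.0000 V=0.0000[hold]; j=8 S=213.9629 intr=0.0000 cont=0.0000 V=0.0000[hold]  S*(8)=126.0800
k=7: j=0 S=79.3717 intr=63.2983 cont=63.1002 V=63.2983[EX]; j=1 S=90.5917 intr=52.0783 cont=51.8801 V=52.0783[EX]; j=2 S=103.3979 intr=39.2721 cont=39.0740 V=39.2721[EX]; j=3 S=118.0143 intr=24.6557 cont=24.4576 V=24.6557[EX]; j=4 S=134.6969 intr=7.9731 cont=10.3705 V=10.3705[hold]; j=5 S=153.7378 intr=0.0000 cont=2.0358 V=2.0358[hold]; j=6 S=175.4704 intr=0.0000 cont=0.0000 V=0.0000[hold]; j=7 S=200.2751 intr=0.0000 cont=0.0000 V=0.0000[hold]  S*(7)=118.0143
k=6: j=0 S=84.7963 intr=57.8737 cont=57.6755 V=57.8737[EX]; j=1 S=96.7832 intr=45.8868 cont=45.6886 V=45.8868[EX]; j=2 S=110.4646 intr=32.2054 cont=32.0073 V=32.2054[EX]; j=3 S=126.0800 intr=16.5900 cont=17.5745 V=17.5745[hold]; j=4 S=143.9028 intr=0.0000 cont=6.2446 V=6.2446[hold]; j=5 S=164.2451 intr=0.0000 cont=1.0287 V=1.0287[hold]; j=6 S=187.4629 intr=0.0000 cont=0.0000 V=0.0000[hold]  S*(6)=110.4646
k=5: j=0 S=90.5917 intr=52.0783 cont=51.8801 V=52.0783[EX]; j=1 S=103.3979 intr=39.2721 cont=39.0740 V=39.2721[EX]; j=2 S=118.0143 intr=24.6557 cont=24.9432 V=24.9432[hold]; j=3 S=134.6969 intr=7.9731 cont=11.9611 V=11.9611[hold]; j=4 S=153.7378 intr=0.0000 cont=3.6629 V=3.6629[hold]; j=5 S=175.4704 intr=0.0000 cont=0.5198 V=0.5198[hold]  S*(5)=103.3979
k=4: j=0 S=96.7832 intr=45.8868 cont=45.6886 V=45.8868[EX]; j=1 S=110.4646 intr=32.2054 cont=32.1491 V=32.2054[EX]; j=2 S=126.0800 intr=16.5900 cont=18.5045 V=18.5045[hold]; j=3 S=143.9028 intr=0.0000 cont=7.8510 V=7.8510[hold]; j=4 S=164.2451 intr=0.0000 cont=2.1073 V=2.1073[hold]  S*(4)=110.4646
k=3: j=0 S=103.3979 intr=39.2721 cont=39.0740 V=39.2721[EX]; j=1 S=118.0143 intr=24.6557 cont=25.4020 V=25.4020[hold]; j=2 S=134.6969 intr=7.9731 cont=13.2234 V=13.2234[hold]; j=3 S=153.7378 intr=0.0000 cont=5.0067 V=5.0067[hold]  S*(3)=103.3979
k=2: j=0 S=110.4646 intr=32.2054 cont=32.3754 V=32.3754[hold]; j=1 S=126.0800 intr=16.5900 cont=19.3590 V=19.3590[hold]; j=2 S=143.9028 intr=0.0000 cont=9.1517 V=9.1517[hold]  S*(2)=-
k=1: j=0 S=118.0143 intr=24.6557 cont=25.9094 V=25.9094[hold]; j=1 S=134.6969 intr=7.9731 cont=14.2968 V=14.2968[hold]  S*(1)=-
k=0: j=0 S=126.0800 intr=16.5900 cont=20.1449 V=20.1449[hold]  S*(0)=-

price = 20.1449
boundary = - - - 103.3979 110.4646 103.3979 110.4646 118.0143 126.0800
tree:
20.1449
25.9094 14.2968
32.3754 19.3590 9.1517
39.2721 25.4020 13.2234 5.0067
45.8868 32.2054 18.5045 7.8510 2.1073
52.0783 39.2721 24.9432 11.9611 3.6629 0.5198
57.8737 45.8868 32.2054 17.5745 6.2446 1.0287 0.0000
63.2983 52.0783 39.2721 24.6557 10.3705 2.0358 0.0000 0.0000
68.3760 57.8737 45.8868 32.2054 16.5900 4.0289 0.0000 0.0000 0.0000
73.1288 63.2983 52.0783 39.2721 24.6557 7.9731 0.0000 0.0000 0.0000 0.0000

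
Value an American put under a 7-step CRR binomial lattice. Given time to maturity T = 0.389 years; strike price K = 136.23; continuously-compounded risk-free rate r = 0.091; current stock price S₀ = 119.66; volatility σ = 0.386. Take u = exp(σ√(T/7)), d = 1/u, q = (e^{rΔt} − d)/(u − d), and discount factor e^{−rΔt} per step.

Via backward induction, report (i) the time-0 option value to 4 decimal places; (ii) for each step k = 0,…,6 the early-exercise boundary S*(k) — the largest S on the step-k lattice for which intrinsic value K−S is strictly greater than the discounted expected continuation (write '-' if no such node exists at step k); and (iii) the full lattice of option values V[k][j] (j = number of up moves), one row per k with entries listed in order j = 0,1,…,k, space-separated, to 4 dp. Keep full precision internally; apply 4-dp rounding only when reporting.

Δt=0.05557  u=1.09526  d=0.91302  q=0.50509  discount=0.99496
step 7 (expiry): payoffs max(K−S,0) = 72.9420 60.3097 45.1560 26.9777 5.1709 0.0000 0.0000 0.0000
step 6: (k=6,j=0): S=69.3170, (K−S)⁺=66.9130, hold=66.2258 ⇒ V=66.9130 exercise | (k=6,j=1): S=83.1527, (K−S)⁺=53.0773, hold=52.3902 ⇒ V=53.0773 exercise | (k=6,j=2): S=99.7499, (K−S)⁺=36.4801, hold=35.7929 ⇒ V=36.4801 exercise | (k=6,j=3): S=119.6600, (K−S)⁺=16.5700, hold=15.8828 ⇒ V=16.5700 exercise | (k=6,j=4): S=143.5441, (K−S)⁺=0.0000, hold=2.5462 ⇒ V=2.5462 continue | (k=6,j=5): S=172.1955, (K−S)⁺=0.0000, hold=0.0000 ⇒ V=0.0000 continue | (k=6,j=6): S=206.5658, (K−S)⁺=0.0000, hold=0.0000 ⇒ V=0.0000 continue  boundary S*=119.6600
step 5: (k=5,j=0): S=75.9203, (K−S)⁺=60.3097, hold=59.6225 ⇒ V=60.3097 exercise | (k=5,j=1): S=91.0740, (K−S)⁺=45.1560, hold=44.4688 ⇒ V=45.1560 exercise | (k=5,j=2): S=109.2523, (K−S)⁺=26.9777, hold=26.2905 ⇒ V=26.9777 exercise | (k=5,j=3): S=131.0591, (K−S)⁺=5.1709, hold=9.4389 ⇒ V=9.4389 continue | (k=5,j=4): S=157.2185, (K−S)⁺=0.0000, hold=1.2538 ⇒ V=1.2538 continue | (k=5,j=5): S=188.5993, (K−S)⁺=0.0000, hold=0.0000 ⇒ V=0.0000 continue  boundary S*=109.2523
step 4: (k=4,j=0): S=83.1527, (K−S)⁺=53.0773, hold=52.3902 ⇒ V=53.0773 exercise | (k=4,j=1): S=99.7499, (K−S)⁺=36.4801, hold=35.7929 ⇒ V=36.4801 exercise | (k=4,j=2): S=119.6600, (K−S)⁺=16.5700, hold=18.0277 ⇒ V=18.0277 continue | (k=4,j=3): S=143.5441, (K−S)⁺=0.0000, hold=5.2780 ⇒ V=5.2780 continue | (k=4,j=4): S=172.1955, (K−S)⁺=0.0000, hold=0.6174 ⇒ V=0.6174 continue  boundary S*=99.7499
step 3: (k=3,j=0): S=91.0740, (K−S)⁺=45.1560, hold=44.4688 ⇒ V=45.1560 exercise | (k=3,j=1): S=109.2523, (K−S)⁺=26.9777, hold=27.0230 ⇒ V=27.0230 continue | (k=3,j=2): S=131.0591, (K−S)⁺=5.1709, hold=11.5295 ⇒ V=11.5295 continue | (k=3,j=3): S=157.2185, (K−S)⁺=0.0000, hold=2.9092 ⇒ V=2.9092 continue  boundary S*=91.0740
step 2: (k=2,j=0): S=99.7499, (K−S)⁺=36.4801, hold=35.8157 ⇒ V=36.4801 exercise | (k=2,j=1): S=119.6600, (K−S)⁺=16.5700, hold=19.1006 ⇒ V=19.1006 continue | (k=2,j=2): S=143.5441, (K−S)⁺=0.0000, hold=7.1393 ⇒ V=7.1393 continue  boundary S*=99.7499
step 1: (k=1,j=0): S=109.2523, (K−S)⁺=26.9777, hold=27.5622 ⇒ V=27.5622 continue | (k=1,j=1): S=131.0591, (K−S)⁺=5.1709, hold=12.9933 ⇒ V=12.9933 continue  boundary S*=-
step 0: (k=0,j=0): S=119.6600, (K−S)⁺=16.5700, hold=20.1017 ⇒ V=20.1017 continue  boundary S*=-

price = 20.1017
boundary = - - 99.7499 91.0740 99.7499 109.2523 119.6600
tree:
20.1017
27.5622 12.9933
36.4801 19.1006 7.1393
45.1560 27.0230 11.5295 2.9092
53.0773 36.4801 18.0277 5.2780 0.6174
60.3097 45.1560 26.9777 9.4389 1.2538 0.0000
66.9130 53.0773 36.4801 16.5700 2.5462 0.0000 0.0000
72.9420 60.3097 45.1560 26.9777 5.1709 0.0000 0.0000 0.0000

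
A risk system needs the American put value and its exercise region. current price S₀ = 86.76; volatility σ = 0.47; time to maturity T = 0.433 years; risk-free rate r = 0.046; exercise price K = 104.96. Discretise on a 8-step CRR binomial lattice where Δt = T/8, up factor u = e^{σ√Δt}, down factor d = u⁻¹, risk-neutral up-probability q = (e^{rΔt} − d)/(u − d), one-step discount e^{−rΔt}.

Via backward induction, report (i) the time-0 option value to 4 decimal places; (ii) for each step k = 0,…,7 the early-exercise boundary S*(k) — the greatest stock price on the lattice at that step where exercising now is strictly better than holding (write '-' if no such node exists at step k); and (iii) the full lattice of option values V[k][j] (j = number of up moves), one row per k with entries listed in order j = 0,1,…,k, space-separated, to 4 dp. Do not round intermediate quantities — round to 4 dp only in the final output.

Δt=0.05412, u=1.11555, d=0.89642, q=0.48407, disc=e^(-rΔt)=0.99751
k=8 terminal: V=max(K-S,0) → 68.7842 59.9413 48.9367 35.2421 18.2000 0.0000 0.0000 0.0000 0.0000
k=7: j=0 S=40.3558 intr=64.6042 cont=64.3432 V=64.6042[EX]; j=1 S=50.2205 intr=54.7395 cont=54.4785 V=54.7395[EX]; j=2 S=62.4966 intr=42.4634 cont=42.2024 V=42.4634[EX]; j=3 S=77.7735 intr=27.1865 cont=26.9255 V=27.1865[EX]; j=4 S=96.7848 intr=8.1752 cont=9.3666 V=9.3666[hold]; j=5 S=120.4433 intr=0.0000 cont=0.0000 V=0.0000[hold]; j=6 S=149.8850 intr=0.0000 cont=0.0000 V=0.0000[hold]; j=7 S=186.5234 intr=0.0000 cont=0.0000 V=0.0000[hold]  S*(7)=77.7735
k=6: j=0 S=45.0187 intr=59.9413 cont=59.6803 V=59.9413[EX]; j=1 S=56.0233 intr=48.9367 cont=48.6757 V=48.9367[EX]; j=2 S=69.7179 intr=35.2421 cont=34.9811 V=35.2421[EX]; j=3 S=86.7600 intr=18.2000 cont=18.5143 V=18.5143[hold]; j=4 S=107.9680 intr=0.0000 cont=4.8205 V=4.8205[hold]; j=5 S=134.3601 intr=0.0000 cont=0.0000 V=0.0000[hold]; j=6 S=167.2036 intr=0.0000 cont=0.0000 V=0.0000[hold]  S*(6)=69.7179
k=5: j=0 S=50.2205 intr=54.7395 cont=54.4785 V=54.7395[EX]; j=1 S=62.4966 intr=42.4634 cont=42.2024 V=42.4634[EX]; j=2 S=77.7735 intr=27.1865 cont=27.0772 V=27.1865[EX]; j=3 S=96.7848 intr=8.1752 cont=11.8560 V=11.8560[hold]; j=4 S=120.4433 intr=0.0000 cont=2.4809 V=2.4809[hold]; j=5 S=149.8850 intr=0.0000 cont=0.0000 V=0.0000[hold]  S*(5)=77.7735
k=4: j=0 S=56.0233 intr=48.9367 cont=48.6757 V=48.9367[EX]; j=1 S=69.7179 intr=35.2421 cont=34.9811 V=35.2421[EX]; j=2 S=86.7600 intr=18.2000 cont=19.7164 V=19.7164[hold]; j=3 S=107.9680 intr=0.0000 cont=7.2996 V=7.2996[hold]; j=4 S=134.3601 intr=0.0000 cont=1.2768 V=1.2768[hold]  S*(4)=69.7179
k=3: j=0 S=62.4966 intr=42.4634 cont=42.2024 V=42.4634[EX]; j=1 S=77.7735 intr=27.1865 cont=27.6577 V=27.6577[hold]; j=2 S=96.7848 intr=8.1752 cont=13.6717 V=13.6717[hold]; j=3 S=120.4433 intr=0.0000 cont=4.3733 V=4.3733[hold]  S*(3)=62.4966
k=2: j=0 S=69.7179 intr=35.2421 cont=35.2086 V=35.2421[EX]; j=1 S=86.7600 intr=18.2000 cont=20.8356 V=20.8356[hold]; j=2 S=107.9680 intr=0.0000 cont=9.1478 V=9.1478[hold]  S*(2)=69.7179
k=1: j=0 S=77.7735 intr=27.1865 cont=28.1981 V=28.1981[hold]; j=1 S=96.7848 intr=8.1752 cont=15.1402 V=15.1402[hold]  S*(1)=-
k=0: j=0 S=86.7600 intr=18.2000 cont=21.8228 V=21.8228[hold]  S*(0)=-

price = 21.8228
boundary = - - 69.7179 62.4966 69.7179 77.7735 69.7179 77.7735
tree:
21.8228
28.1981 15.1402
35.2421 20.8356 9.1478
42.4634 27.6577 13.6717 4.3733
48.9367 35.2421 19.7164 7.2996 1.2768
54.7395 42.4634 27.1865 11.8560 2.4809 0.0000
59.9413 48.9367 35.2421 18.5143 4.8205 0.0000 0.0000
64.6042 54.7395 42.4634 27.1865 9.3666 0.0000 0.0000 0.0000
68.7842 59.9413 48.9367 35.2421 18.2000 0.0000 0.0000 0.0000 0.0000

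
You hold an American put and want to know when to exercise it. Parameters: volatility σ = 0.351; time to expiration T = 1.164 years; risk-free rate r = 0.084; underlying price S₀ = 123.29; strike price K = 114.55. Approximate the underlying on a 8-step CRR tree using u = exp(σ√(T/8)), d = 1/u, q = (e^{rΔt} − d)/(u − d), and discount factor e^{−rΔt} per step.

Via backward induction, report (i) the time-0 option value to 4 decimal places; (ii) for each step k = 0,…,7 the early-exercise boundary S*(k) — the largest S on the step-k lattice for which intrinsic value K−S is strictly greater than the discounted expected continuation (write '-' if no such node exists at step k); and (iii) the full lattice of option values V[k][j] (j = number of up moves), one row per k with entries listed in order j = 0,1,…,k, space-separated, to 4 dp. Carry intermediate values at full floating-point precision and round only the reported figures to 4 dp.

Δt=0.14550, u=1.14326, d=0.87469, q=0.51236, disc=e^(-rΔt)=0.98785
k=8 terminal: V=max(K-S,0) → 72.3068 59.3360 42.3824 20.2232 0.0000 0.0000 0.0000 0.0000 0.0000
k=7: j=0 S=48.2951 intr=66.2549 cont=64.8634 V=66.2549[EX]; j=1 S=63.1242 intr=51.4258 cont=50.0343 V=51.4258[EX]; j=2 S=82.5066 intr=32.0434 cont=30.6519 V=32.0434[EX]; j=3 S=107.8404 intr=6.7096 cont=9.7418 V=9.7418[hold]; j=4 S=140.9530 intr=0.0000 cont=0.0000 V=0.0000[hold]; j=5 S=184.2329 intr=0.0000 cont=0.0000 V=0.0000[hold]; j=6 S=240.8019 intr=0.0000 cont=0.0000 V=0.0000[hold]; j=7 S=314.7406 intr=0.0000 cont=0.0000 V=0.0000[hold]  S*(7)=82.5066
k=6: j=0 S=55.2140 intr=59.3360 cont=57.9445 V=59.3360[EX]; j=1 S=72.1676 intr=42.3824 cont=40.9909 V=42.3824[EX]; j=2 S=94.3268 intr=20.2232 cont=20.3664 V=20.3664[hold]; j=3 S=123.2900 intr=0.0000 cont=4.6927 V=4.6927[hold]; j=4 S=161.1464 intr=0.0000 cont=0.0000 V=0.0000[hold]; j=5 S=210.6267 intr=0.0000 cont=0.0000 V=0.0000[hold]; j=6 S=275.3001 intr=0.0000 cont=0.0000 V=0.0000[hold]  S*(6)=72.1676
k=5: j=0 S=63.1242 intr=51.4258 cont=50.0343 V=51.4258[EX]; j=1 S=82.5066 intr=32.0434 cont=30.7244 V=32.0434[EX]; j=2 S=107.8404 intr=6.7096 cont=12.1859 V=12.1859[hold]; j=3 S=140.9530 intr=0.0000 cont=2.2605 V=2.2605[hold]; j=4 S=184.2329 intr=0.0000 cont=0.0000 V=0.0000[hold]; j=5 S=240.8019 intr=0.0000 cont=0.0000 V=0.0000[hold]  S*(5)=82.5066
k=4: j=0 S=72.1676 intr=42.3824 cont=40.9909 V=42.3824[EX]; j=1 S=94.3268 intr=20.2232 cont=21.6035 V=21.6035[hold]; j=2 S=123.2900 intr=0.0000 cont=7.0143 V=7.0143[hold]; j=3 S=161.1464 intr=0.0000 cont=1.0889 V=1.0889[hold]; j=4 S=210.6267 intr=0.0000 cont=0.0000 V=0.0000[hold]  S*(4)=72.1676
k=3: j=0 S=82.5066 intr=32.0434 cont=31.3505 V=32.0434[EX]; j=1 S=107.8404 intr=6.7096 cont=13.9569 V=13.9569[hold]; j=2 S=140.9530 intr=0.0000 cont=3.9300 V=3.9300[hold]; j=3 S=184.2329 intr=0.0000 cont=0.5246 V=0.5246[hold]  S*(3)=82.5066
k=2: j=0 S=94.3268 intr=20.2232 cont=22.4998 V=22.4998[hold]; j=1 S=123.2900 intr=0.0000 cont=8.7123 V=8.7123[hold]; j=2 S=161.1464 intr=0.0000 cont=2.1586 V=2.1586[hold]  S*(2)=-
k=1: j=0 S=107.8404 intr=6.7096 cont=15.2481 V=15.2481[hold]; j=1 S=140.9530 intr=0.0000 cont=5.2894 V=5.2894[hold]  S*(1)=-
k=0: j=0 S=123.2900 intr=0.0000 cont=10.0224 V=10.0224[hold]  S*(0)=-

price = 10.0224
boundary = - - - 82.5066 72.1676 82.5066 72.1676 82.5066
tree:
10.0224
15.2481 5.2894
22.4998 8.7123 2.1586
32.0434 13.9569 3.9300 0.5246
42.3824 21.6035 7.0143 1.0889 0.0000
51.4258 32.0434 12.1859 2.2605 0.0000 0.0000
59.3360 42.3824 20.3664 4.6927 0.0000 0.0000 0.0000
66.2549 51.4258 32.0434 9.7418 0.0000 0.0000 0.0000 0.0000
72.3068 59.3360 42.3824 20.2232 0.0000 0.0000 0.0000 0.0000 0.0000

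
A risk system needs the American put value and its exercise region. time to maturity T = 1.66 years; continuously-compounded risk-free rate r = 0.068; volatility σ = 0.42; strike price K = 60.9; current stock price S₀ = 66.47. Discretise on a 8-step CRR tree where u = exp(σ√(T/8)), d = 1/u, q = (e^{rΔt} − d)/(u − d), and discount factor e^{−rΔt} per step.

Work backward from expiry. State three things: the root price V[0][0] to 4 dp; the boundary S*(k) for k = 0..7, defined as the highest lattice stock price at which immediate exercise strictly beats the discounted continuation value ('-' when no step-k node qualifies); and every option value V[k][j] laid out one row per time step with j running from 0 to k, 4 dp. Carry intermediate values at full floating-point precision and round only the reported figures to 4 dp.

price = 8.3561
boundary = - - - 37.4420 30.9222 37.4420 30.9222 37.4420
tree:
8.3561
12.1691 4.6178
17.1938 7.2766 1.9760
23.4580 11.1532 3.4408 0.5042
29.9778 16.5207 5.8731 1.0012 0.0000
35.3623 23.4580 9.7578 1.9880 0.0000 0.0000
39.8092 29.9778 15.5947 3.9474 0.0000 0.0000 0.0000
43.4818 35.3623 23.4580 7.8380 0.0000 0.0000 0.0000 0.0000
46.5148 39.8092 29.9778 15.5635 0.0000 0.0000 0.0000 0.0000 0.0000

params: Δt=0.20750 u=1.21085 d=0.82587 q=0.48923 e^(-rΔt)=0.98599
t_8 payoffs: 46.5148 39.8092 29.9778 15.5635 0.0000 0.0000 0.0000 0.0000 0.0000
t_7: node(7,0) S=17.4182 payoff=43.4818 vs cont=42.6285 → 43.4818 [stop]  node(7,1) S=25.5377 payoff=35.3623 vs cont=34.5091 → 35.3623 [stop]  node(7,2) S=37.4420 payoff=23.4580 vs cont=22.6047 → 23.4580 [stop]  node(7,3) S=54.8955 payoff=6.0045 vs cont=7.8380 → 7.8380 [wait]  node(7,4) S=80.4849 payoff=0.0000 vs cont=0.0000 → 0.0000 [wait]  node(7,5) S=118.0028 payoff=0.0000 vs cont=0.0000 → 0.0000 [wait]  node(7,6) S=173.0095 payoff=0.0000 vs cont=0.0000 → 0.0000 [wait]  node(7,7) S=253.6574 payoff=0.0000 vs cont=0.0000 → 0.0000 [wait]  ⇒ S*(7)=37.4420
t_6: node(6,0) S=21.0908 payoff=39.8092 vs cont=38.9560 → 39.8092 [stop]  node(6,1) S=30.9222 payoff=29.9778 vs cont=29.1245 → 29.9778 [stop]  node(6,2) S=45.3365 payoff=15.5635 vs cont=15.5947 → 15.5947 [wait]  node(6,3) S=66.4700 payoff=0.0000 vs cont=3.9474 → 3.9474 [wait]  node(6,4) S=97.4548 payoff=0.0000 vs cont=0.0000 → 0.0000 [wait]  node(6,5) S=142.8831 payoff=0.0000 vs cont=0.0000 → 0.0000 [wait]  node(6,6) S=209.4878 payoff=0.0000 vs cont=0.0000 → 0.0000 [wait]  ⇒ S*(6)=30.9222
t_5: node(5,0) S=25.5377 payoff=35.3623 vs cont=34.5091 → 35.3623 [stop]  node(5,1) S=37.4420 payoff=23.4580 vs cont=22.6198 → 23.4580 [stop]  node(5,2) S=54.8955 payoff=6.0045 vs cont=9.7578 → 9.7578 [wait]  node(5,3) S=80.4849 payoff=0.0000 vs cont=1.9880 → 1.9880 [wait]  node(5,4) S=118.0028 payoff=0.0000 vs cont=0.0000 → 0.0000 [wait]  node(5,5) S=173.0095 payoff=0.0000 vs cont=0.0000 → 0.0000 [wait]  ⇒ S*(5)=37.4420
t_4: node(4,0) S=30.9222 payoff=29.9778 vs cont=29.1245 → 29.9778 [stop]  node(4,1) S=45.3365 payoff=15.5635 vs cont=16.5207 → 16.5207 [wait]  node(4,2) S=66.4700 payoff=0.0000 vs cont=5.8731 → 5.8731 [wait]  node(4,3) S=97.4548 payoff=0.0000 vs cont=1.0012 → 1.0012 [wait]  node(4,4) S=142.8831 payoff=0.0000 vs cont=0.0000 → 0.0000 [wait]  ⇒ S*(4)=30.9222
t_3: node(3,0) S=37.4420 payoff=23.4580 vs cont=23.0665 → 23.4580 [stop]  node(3,1) S=54.8955 payoff=6.0045 vs cont=11.1532 → 11.1532 [wait]  node(3,2) S=80.4849 payoff=0.0000 vs cont=3.4408 → 3.4408 [wait]  node(3,3) S=118.0028 payoff=0.0000 vs cont=0.5042 → 0.5042 [wait]  ⇒ S*(3)=37.4420
t_2: node(2,0) S=45.3365 payoff=15.5635 vs cont=17.1938 → 17.1938 [wait]  node(2,1) S=66.4700 payoff=0.0000 vs cont=7.2766 → 7.2766 [wait]  node(2,2) S=97.4548 payoff=0.0000 vs cont=1.9760 → 1.9760 [wait]  ⇒ S*(2)=-
t_1: node(1,0) S=54.8955 payoff=6.0045 vs cont=12.1691 → 12.1691 [wait]  node(1,1) S=80.4849 payoff=0.0000 vs cont=4.6178 → 4.6178 [wait]  ⇒ S*(1)=-
t_0: node(0,0) S=66.4700 payoff=0.0000 vs cont=8.3561 → 8.3561 [wait]  ⇒ S*(0)=-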